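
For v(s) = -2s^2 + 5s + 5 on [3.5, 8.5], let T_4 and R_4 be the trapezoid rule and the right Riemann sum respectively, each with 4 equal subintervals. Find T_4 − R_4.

59.375

T_4 = -208.4375.
R_4 = -267.8125.
T_4 − R_4 = 59.375.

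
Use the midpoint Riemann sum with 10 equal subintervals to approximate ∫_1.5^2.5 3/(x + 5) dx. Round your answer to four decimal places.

Δx = (2.5 − 1.5)/10 = 0.1.
Midpoints: 1.55, 1.65, 1.75, 1.85, 1.95, 2.05, 2.15, 2.25, 2.35, 2.45.
f(1.55) = 60/131, f(1.65) = 60/133, f(1.75) = 4/9, f(1.85) = 60/137, f(1.95) = 60/139, f(2.05) = 20/47, f(2.15) = 60/143, f(2.25) = 12/29, f(2.35) = 20/49, f(2.45) = 60/149.
Sum = Δx · [f(1.55) + f(1.65) + f(1.75) + ...].
Sum ≈ 0.4293.

0.4293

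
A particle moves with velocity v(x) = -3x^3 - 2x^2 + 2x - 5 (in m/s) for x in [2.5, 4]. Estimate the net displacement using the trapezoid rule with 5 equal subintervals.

-193.40625

Δx = (4 − 2.5)/5 = 0.3.
v(2.5) = -59.375, v(2.8) = -80.936, v(3.1) = -107.393, v(3.4) = -139.232, v(3.7) = -176.939, v(4) = -221.
T_5 = (Δx/2)·[v(x_0) + 2v(x_1) + ... + 2v(x_{4}) + v(x_5)].
Sum = -193.40625.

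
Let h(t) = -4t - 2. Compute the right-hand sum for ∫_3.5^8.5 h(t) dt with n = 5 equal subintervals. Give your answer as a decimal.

-140

Δt = (8.5 − 3.5)/5 = 1.
Right endpoints: 4.5, 5.5, 6.5, 7.5, 8.5.
h(4.5) = -20, h(5.5) = -24, h(6.5) = -28, h(7.5) = -32, h(8.5) = -36.
Sum = Δt · [h(4.5) + h(5.5) + h(6.5) + h(7.5) + h(8.5)].
Sum = -140.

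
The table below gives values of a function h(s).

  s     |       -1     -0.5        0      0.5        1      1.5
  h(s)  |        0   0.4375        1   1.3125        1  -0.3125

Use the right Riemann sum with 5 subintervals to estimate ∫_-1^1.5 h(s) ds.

1.71875

Δs = 0.5.
Sum = 0.5·[0.4375 + 1 + 1.3125 + 1 + (-0.3125)] = 1.71875.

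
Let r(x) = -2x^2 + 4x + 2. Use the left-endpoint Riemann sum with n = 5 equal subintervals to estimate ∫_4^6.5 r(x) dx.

-72.5

Δx = (6.5 − 4)/5 = 0.5.
Left endpoints: 4, 4.5, 5, 5.5, 6.
r(4) = -14, r(4.5) = -20.5, r(5) = -28, r(5.5) = -36.5, r(6) = -46.
Sum = Δx · [r(4) + r(4.5) + r(5) + r(5.5) + r(6)].
Sum = -72.5.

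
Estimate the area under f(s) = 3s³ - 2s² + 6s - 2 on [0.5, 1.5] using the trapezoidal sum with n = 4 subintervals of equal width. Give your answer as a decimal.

5.65625

Δs = (1.5 − 0.5)/4 = 0.25.
f(0.5) = 0.875, f(0.75) = 2.640625, f(1) = 5, f(1.25) = 8.234375, f(1.5) = 12.625.
T_4 = (Δs/2)·[f(s_0) + 2f(s_1) + 2f(s_2) + 2f(s_3) + f(s_4)].
Sum = 5.65625.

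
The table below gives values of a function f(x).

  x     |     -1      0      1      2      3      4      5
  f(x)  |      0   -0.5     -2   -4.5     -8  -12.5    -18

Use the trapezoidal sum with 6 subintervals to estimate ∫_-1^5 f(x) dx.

-36.5

Δx = 1.
T_6 = (1/2)·[0 + 2·(-0.5) + 2·(-2) + 2·(-4.5) + 2·(-8) + 2·(-12.5) + (-18)] = -36.5.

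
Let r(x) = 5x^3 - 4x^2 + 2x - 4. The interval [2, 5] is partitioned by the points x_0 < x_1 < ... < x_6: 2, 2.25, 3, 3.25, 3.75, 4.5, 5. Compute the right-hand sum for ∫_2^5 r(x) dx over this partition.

773.703125

Subinterval widths: 0.25, 0.75, 0.25, 0.5, 0.75, 0.5.
Right endpoints: 2.25, 3, 3.25, 3.75, 4.5, 5.
r(2.25) = 37.203125, r(3) = 101, r(3.25) = 131.890625, r(3.75) = 210.921875, r(4.5) = 379.625, r(5) = 531.
Sum = Σ Δx_i · r(x_i).
Sum = 773.703125.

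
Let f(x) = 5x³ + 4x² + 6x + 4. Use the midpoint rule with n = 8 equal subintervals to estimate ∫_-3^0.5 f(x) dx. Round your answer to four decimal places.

Δx = (0.5 − (-3))/8 = 0.4375.
Midpoints: -2.78125, -2.34375, -1.90625, -1.46875, -1.03125, -0.59375, -0.15625, 0.28125.
f(-2.78125) = -2926701/32768, f(-2.34375) = -1719103/32768, f(-1.90625) = -902329/32768, f(-1.46875) = -394059/32768, f(-1.03125) = -111973/32768, f(-0.59375) = 26249/32768, f(-0.15625) = 102927/32768, f(0.28125) = 200381/32768.
Sum = Δx · [f(-2.78125) + f(-2.34375) + f(-1.90625) + ...].
Sum ≈ -76.4318.

-76.4318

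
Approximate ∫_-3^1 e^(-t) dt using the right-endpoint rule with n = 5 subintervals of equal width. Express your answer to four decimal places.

Δt = (1 − (-3))/5 = 0.8.
Right endpoints: -2.2, -1.4, -0.6, 0.2, 1.
f(-2.2) ≈ 9.0250, f(-1.4) ≈ 4.0552, f(-0.6) ≈ 1.8221, f(0.2) ≈ 0.8187, f(1) ≈ 0.3679.
Sum = Δt · [f(-2.2) + f(-1.4) + f(-0.6) + f(0.2) + f(1)].
Sum ≈ 12.8712.

12.8712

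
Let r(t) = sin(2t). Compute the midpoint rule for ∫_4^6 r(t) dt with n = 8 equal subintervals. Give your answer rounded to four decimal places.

Δt = (6 − 4)/8 = 0.25.
Midpoints: 4.125, 4.375, 4.625, 4.875, 5.125, 5.375, 5.625, 5.875.
r(4.125) ≈ 0.9226, r(4.375) ≈ 0.6247, r(4.625) ≈ 0.1739, r(4.875) ≈ -0.3195, r(5.125) ≈ -0.7347, r(5.375) ≈ -0.9700, r(5.625) ≈ -0.9678, r(5.875) ≈ -0.7287.
Sum = Δt · [r(4.125) + r(4.375) + r(4.625) + ...].
Sum ≈ -0.4999.

-0.4999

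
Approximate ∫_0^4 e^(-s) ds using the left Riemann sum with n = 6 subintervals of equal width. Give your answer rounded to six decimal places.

1.345005

Δs = (4 − 0)/6 = 2/3.
Left endpoints: 0, 2/3, 4/3, 2, 8/3, 10/3.
f(0) ≈ 1.000000, f(2/3) ≈ 0.513417, f(4/3) ≈ 0.263597, f(2) ≈ 0.135335, f(8/3) ≈ 0.069483, f(10/3) ≈ 0.035674.
Sum = Δs · [f(0) + f(2/3) + f(4/3) + ...].
Sum ≈ 1.345005.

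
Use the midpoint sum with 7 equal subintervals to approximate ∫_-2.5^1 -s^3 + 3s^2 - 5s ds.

38.8828125

Δs = (1 − (-2.5))/7 = 0.5.
Midpoints: -2.25, -1.75, -1.25, -0.75, -0.25, 0.25, 0.75.
f(-2.25) = 37.828125, f(-1.75) = 23.296875, f(-1.25) = 12.890625, f(-0.75) = 5.859375, f(-0.25) = 1.453125, f(0.25) = -1.078125, f(0.75) = -2.484375.
Sum = Δs · [f(-2.25) + f(-1.75) + f(-1.25) + ...].
Sum = 38.8828125.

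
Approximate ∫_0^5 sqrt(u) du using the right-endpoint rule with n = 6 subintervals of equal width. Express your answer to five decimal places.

8.24005

Δu = (5 − 0)/6 = 5/6.
Right endpoints: 5/6, 5/3, 2.5, 10/3, 25/6, 5.
f(5/6) ≈ 0.91287, f(5/3) ≈ 1.29099, f(2.5) ≈ 1.58114, f(10/3) ≈ 1.82574, f(25/6) ≈ 2.04124, f(5) ≈ 2.23607.
Sum = Δu · [f(5/6) + f(5/3) + f(2.5) + ...].
Sum ≈ 8.24005.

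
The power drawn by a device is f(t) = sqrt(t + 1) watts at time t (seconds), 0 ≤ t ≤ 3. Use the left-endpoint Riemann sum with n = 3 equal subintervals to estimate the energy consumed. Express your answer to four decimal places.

Δt = (3 − 0)/3 = 1.
Left endpoints: 0, 1, 2.
f(0) ≈ 1.0000, f(1) ≈ 1.4142, f(2) ≈ 1.7321.
Sum = Δt · [f(0) + f(1) + f(2)].
Sum ≈ 4.1463.

4.1463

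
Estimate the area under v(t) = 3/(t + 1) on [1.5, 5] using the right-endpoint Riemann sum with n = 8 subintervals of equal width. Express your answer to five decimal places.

2.47959

Δt = (5 − 1.5)/8 = 0.4375.
Right endpoints: 1.9375, 2.375, 2.8125, 3.25, 3.6875, 4.125, 4.5625, 5.
v(1.9375) = 48/47, v(2.375) = 8/9, v(2.8125) = 48/61, v(3.25) = 12/17, v(3.6875) = 0.64, v(4.125) = 24/41, v(4.5625) = 48/89, v(5) = 0.5.
Sum = Δt · [v(1.9375) + v(2.375) + v(2.8125) + ...].
Sum ≈ 2.47959.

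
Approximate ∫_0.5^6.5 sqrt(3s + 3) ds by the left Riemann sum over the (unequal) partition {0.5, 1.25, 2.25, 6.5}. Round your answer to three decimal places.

Subinterval widths: 0.75, 1, 4.25.
Left endpoints: 0.5, 1.25, 2.25.
f(0.5) ≈ 2.121, f(1.25) ≈ 2.598, f(2.25) ≈ 3.122.
Sum = Σ Δs_i · f(s_i).
Sum ≈ 17.460.

17.460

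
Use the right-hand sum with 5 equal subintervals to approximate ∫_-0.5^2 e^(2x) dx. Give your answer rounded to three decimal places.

Δx = (2 − (-0.5))/5 = 0.5.
Right endpoints: 0, 0.5, 1, 1.5, 2.
f(0) ≈ 1.000, f(0.5) ≈ 2.718, f(1) ≈ 7.389, f(1.5) ≈ 20.086, f(2) ≈ 54.598.
Sum = Δx · [f(0) + f(0.5) + f(1) + f(1.5) + f(2)].
Sum ≈ 42.896.

42.896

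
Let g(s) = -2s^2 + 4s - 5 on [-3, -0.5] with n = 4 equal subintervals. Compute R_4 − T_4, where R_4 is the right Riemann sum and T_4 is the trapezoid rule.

R_4 = -39.6484375.
T_4 = -48.2421875.
R_4 − T_4 = 8.59375.

8.59375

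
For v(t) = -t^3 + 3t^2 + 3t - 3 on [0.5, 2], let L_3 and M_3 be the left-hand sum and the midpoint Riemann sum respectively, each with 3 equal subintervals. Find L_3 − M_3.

L_3 = 3.
M_3 = 5.0390625.
L_3 − M_3 = -2.0390625.

-2.0390625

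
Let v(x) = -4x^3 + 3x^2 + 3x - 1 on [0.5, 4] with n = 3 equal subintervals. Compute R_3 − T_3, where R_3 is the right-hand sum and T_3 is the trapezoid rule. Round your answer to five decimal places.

-115.35417

R_3 ≈ -306.3472222.
T_3 ≈ -190.9930556.
R_3 − T_3 ≈ -115.35417.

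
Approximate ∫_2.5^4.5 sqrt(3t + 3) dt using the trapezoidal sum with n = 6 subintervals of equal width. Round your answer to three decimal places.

Δt = (4.5 − 2.5)/6 = 1/3.
f(2.5) ≈ 3.240, f(17/6) ≈ 3.391, f(19/6) ≈ 3.536, f(3.5) ≈ 3.674, f(23/6) ≈ 3.808, f(25/6) ≈ 3.937, f(4.5) ≈ 4.062.
T_6 = (Δt/2)·[f(t_0) + 2f(t_1) + ... + 2f(t_{5}) + f(t_6)].
Sum ≈ 7.332.

7.332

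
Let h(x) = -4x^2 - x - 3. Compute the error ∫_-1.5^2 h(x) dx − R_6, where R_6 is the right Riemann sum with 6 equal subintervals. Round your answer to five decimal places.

3.85648

Exact integral: ∫_-1.5^2 h(x) dx ≈ -26.5416667.
R_6 ≈ -30.3981481.
Error ≈ -26.5416667 − (-30.3981481) ≈ 3.85648.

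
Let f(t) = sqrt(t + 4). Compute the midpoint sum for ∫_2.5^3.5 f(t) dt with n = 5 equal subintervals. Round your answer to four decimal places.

Δt = (3.5 − 2.5)/5 = 0.2.
Midpoints: 2.6, 2.8, 3, 3.2, 3.4.
f(2.6) ≈ 2.5690, f(2.8) ≈ 2.6077, f(3) ≈ 2.6458, f(3.2) ≈ 2.6833, f(3.4) ≈ 2.7203.
Sum = Δt · [f(2.6) + f(2.8) + f(3) + f(3.2) + f(3.4)].
Sum ≈ 2.6452.

2.6452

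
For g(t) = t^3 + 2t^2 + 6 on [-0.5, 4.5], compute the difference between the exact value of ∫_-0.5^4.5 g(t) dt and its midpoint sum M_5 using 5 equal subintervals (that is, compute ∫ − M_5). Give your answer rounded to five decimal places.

Exact integral: ∫_-0.5^4.5 g(t) dt ≈ 193.3333333.
M_5 = 190.
Error ≈ 193.3333333 − 190 ≈ 3.33333.

3.33333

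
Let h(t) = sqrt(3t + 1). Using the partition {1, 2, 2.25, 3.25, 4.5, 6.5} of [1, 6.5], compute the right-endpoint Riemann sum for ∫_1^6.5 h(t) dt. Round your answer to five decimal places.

Subinterval widths: 1, 0.25, 1, 1.25, 2.
Right endpoints: 2, 2.25, 3.25, 4.5, 6.5.
h(2) ≈ 2.64575, h(2.25) ≈ 2.78388, h(3.25) ≈ 3.27872, h(4.5) ≈ 3.80789, h(6.5) ≈ 4.52769.
Sum = Σ Δt_i · h(t_i).
Sum ≈ 20.43568.

20.43568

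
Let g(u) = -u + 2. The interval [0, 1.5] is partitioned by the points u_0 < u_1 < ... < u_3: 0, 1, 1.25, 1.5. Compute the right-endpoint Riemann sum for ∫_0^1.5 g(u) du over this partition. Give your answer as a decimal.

1.3125

Subinterval widths: 1, 0.25, 0.25.
Right endpoints: 1, 1.25, 1.5.
g(1) = 1, g(1.25) = 0.75, g(1.5) = 0.5.
Sum = Σ Δu_i · g(u_i).
Sum = 1.3125.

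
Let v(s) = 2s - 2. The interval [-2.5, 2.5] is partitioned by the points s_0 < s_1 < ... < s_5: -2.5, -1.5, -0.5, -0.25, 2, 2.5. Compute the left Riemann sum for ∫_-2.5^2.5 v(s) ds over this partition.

-17.375

Subinterval widths: 1, 1, 0.25, 2.25, 0.5.
Left endpoints: -2.5, -1.5, -0.5, -0.25, 2.
v(-2.5) = -7, v(-1.5) = -5, v(-0.5) = -3, v(-0.25) = -2.5, v(2) = 2.
Sum = Σ Δs_i · v(s_i).
Sum = -17.375.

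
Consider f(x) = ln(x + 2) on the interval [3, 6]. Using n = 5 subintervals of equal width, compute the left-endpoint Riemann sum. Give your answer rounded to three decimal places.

5.445

Δx = (6 − 3)/5 = 0.6.
Left endpoints: 3, 3.6, 4.2, 4.8, 5.4.
f(3) ≈ 1.609, f(3.6) ≈ 1.723, f(4.2) ≈ 1.825, f(4.8) ≈ 1.917, f(5.4) ≈ 2.001.
Sum = Δx · [f(3) + f(3.6) + f(4.2) + f(4.8) + f(5.4)].
Sum ≈ 5.445.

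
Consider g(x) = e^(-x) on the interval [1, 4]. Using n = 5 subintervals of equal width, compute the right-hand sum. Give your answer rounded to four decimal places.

0.2551

Δx = (4 − 1)/5 = 0.6.
Right endpoints: 1.6, 2.2, 2.8, 3.4, 4.
g(1.6) ≈ 0.2019, g(2.2) ≈ 0.1108, g(2.8) ≈ 0.0608, g(3.4) ≈ 0.0334, g(4) ≈ 0.0183.
Sum = Δx · [g(1.6) + g(2.2) + g(2.8) + g(3.4) + g(4)].
Sum ≈ 0.2551.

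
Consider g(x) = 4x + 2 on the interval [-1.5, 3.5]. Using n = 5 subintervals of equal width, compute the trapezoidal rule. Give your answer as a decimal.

Δx = (3.5 − (-1.5))/5 = 1.
g(-1.5) = -4, g(-0.5) = 0, g(0.5) = 4, g(1.5) = 8, g(2.5) = 12, g(3.5) = 16.
T_5 = (Δx/2)·[g(x_0) + 2g(x_1) + ... + 2g(x_{4}) + g(x_5)].
Sum = 30.

30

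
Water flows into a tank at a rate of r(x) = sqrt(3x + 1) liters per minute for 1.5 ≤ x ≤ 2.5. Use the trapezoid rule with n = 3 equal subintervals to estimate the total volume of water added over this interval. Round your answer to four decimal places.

2.6395

Δx = (2.5 − 1.5)/3 = 1/3.
r(1.5) ≈ 2.3452, r(11/6) ≈ 2.5495, r(13/6) ≈ 2.7386, r(2.5) ≈ 2.9155.
T_3 = (Δx/2)·[r(x_0) + 2r(x_1) + 2r(x_2) + r(x_3)].
Sum ≈ 2.6395.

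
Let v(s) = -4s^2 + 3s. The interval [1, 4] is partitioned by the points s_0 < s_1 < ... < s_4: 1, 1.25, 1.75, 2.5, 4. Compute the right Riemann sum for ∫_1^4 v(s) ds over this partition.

Subinterval widths: 0.25, 0.5, 0.75, 1.5.
Right endpoints: 1.25, 1.75, 2.5, 4.
v(1.25) = -2.5, v(1.75) = -7, v(2.5) = -17.5, v(4) = -52.
Sum = Σ Δs_i · v(s_i).
Sum = -95.25.

-95.25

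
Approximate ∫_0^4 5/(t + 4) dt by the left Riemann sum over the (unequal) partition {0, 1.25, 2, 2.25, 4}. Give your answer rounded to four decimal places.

Subinterval widths: 1.25, 0.75, 0.25, 1.75.
Left endpoints: 0, 1.25, 2, 2.25.
f(0) = 1.25, f(1.25) = 20/21, f(2) = 5/6, f(2.25) = 0.8.
Sum = Σ Δt_i · f(t_i).
Sum ≈ 3.8851.

3.8851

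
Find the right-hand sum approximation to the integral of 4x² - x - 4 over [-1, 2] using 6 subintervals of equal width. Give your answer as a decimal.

1.25

Δx = (2 − (-1))/6 = 0.5.
Right endpoints: -0.5, 0, 0.5, 1, 1.5, 2.
f(-0.5) = -2.5, f(0) = -4, f(0.5) = -3.5, f(1) = -1, f(1.5) = 3.5, f(2) = 10.
Sum = Δx · [f(-0.5) + f(0) + f(0.5) + ...].
Sum = 1.25.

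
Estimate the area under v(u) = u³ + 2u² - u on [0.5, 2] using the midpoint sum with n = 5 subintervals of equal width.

Δu = (2 − 0.5)/5 = 0.3.
Midpoints: 0.65, 0.95, 1.25, 1.55, 1.85.
v(0.65) = 0.469625, v(0.95) = 1.712375, v(1.25) = 3.828125, v(1.55) = 6.978875, v(1.85) = 11.326625.
Sum = Δu · [v(0.65) + v(0.95) + v(1.25) + v(1.55) + v(1.85)].
Sum = 7.2946875.

7.2946875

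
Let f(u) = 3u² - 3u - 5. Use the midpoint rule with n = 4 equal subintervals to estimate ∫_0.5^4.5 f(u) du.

40

Δu = (4.5 − 0.5)/4 = 1.
Midpoints: 1, 2, 3, 4.
f(1) = -5, f(2) = 1, f(3) = 13, f(4) = 31.
Sum = Δu · [f(1) + f(2) + f(3) + f(4)].
Sum = 40.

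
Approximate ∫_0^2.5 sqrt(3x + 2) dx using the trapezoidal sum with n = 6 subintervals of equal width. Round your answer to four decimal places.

Δx = (2.5 − 0)/6 = 5/12.
f(0) ≈ 1.4142, f(5/12) ≈ 1.8028, f(5/6) ≈ 2.1213, f(1.25) ≈ 2.3979, f(5/3) ≈ 2.6458, f(25/12) ≈ 2.8723, f(2.5) ≈ 3.0822.
T_6 = (Δx/2)·[f(x_0) + 2f(x_1) + ... + 2f(x_{5}) + f(x_6)].
Sum ≈ 5.8701.

5.8701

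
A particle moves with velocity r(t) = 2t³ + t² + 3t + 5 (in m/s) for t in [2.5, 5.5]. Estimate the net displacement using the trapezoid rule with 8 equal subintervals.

541.0078125

Δt = (5.5 − 2.5)/8 = 0.375.
r(2.5) = 50, r(2.875) = 69.41796875, r(3.25) = 93.96875, r(3.625) = 124.28515625, r(4) = 161, r(4.375) = 204.74609375, r(4.75) = 256.15625, r(5.125) = 315.86328125, r(5.5) = 384.5.
T_8 = (Δt/2)·[r(t_0) + 2r(t_1) + ... + 2r(t_{7}) + r(t_8)].
Sum = 541.0078125.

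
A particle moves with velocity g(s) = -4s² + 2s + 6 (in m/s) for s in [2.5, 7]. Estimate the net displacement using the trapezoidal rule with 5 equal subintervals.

Δs = (7 − 2.5)/5 = 0.9.
g(2.5) = -14, g(3.4) = -33.44, g(4.3) = -59.36, g(5.2) = -91.76, g(6.1) = -130.64, g(7) = -176.
T_5 = (Δs/2)·[g(s_0) + 2g(s_1) + ... + 2g(s_{4}) + g(s_5)].
Sum = -369.18.

-369.18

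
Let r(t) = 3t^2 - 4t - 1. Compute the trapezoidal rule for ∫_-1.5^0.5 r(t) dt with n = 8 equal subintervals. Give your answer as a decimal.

5.5625

Δt = (0.5 − (-1.5))/8 = 0.25.
r(-1.5) = 11.75, r(-1.25) = 8.6875, r(-1) = 6, r(-0.75) = 3.6875, r(-0.5) = 1.75, r(-0.25) = 0.1875, r(0) = -1, r(0.25) = -1.8125, r(0.5) = -2.25.
T_8 = (Δt/2)·[r(t_0) + 2r(t_1) + ... + 2r(t_{7}) + r(t_8)].
Sum = 5.5625.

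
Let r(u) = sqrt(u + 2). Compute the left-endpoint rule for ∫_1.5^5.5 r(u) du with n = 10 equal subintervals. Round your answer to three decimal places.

Δu = (5.5 − 1.5)/10 = 0.4.
Left endpoints: 1.5, 1.9, 2.3, 2.7, 3.1, 3.5, 3.9, 4.3, 4.7, 5.1.
r(1.5) ≈ 1.871, r(1.9) ≈ 1.975, r(2.3) ≈ 2.074, r(2.7) ≈ 2.168, r(3.1) ≈ 2.258, r(3.5) ≈ 2.345, r(3.9) ≈ 2.429, r(4.3) ≈ 2.510, r(4.7) ≈ 2.588, r(5.1) ≈ 2.665.
Sum = Δu · [r(1.5) + r(1.9) + r(2.3) + ...].
Sum ≈ 9.153.

9.153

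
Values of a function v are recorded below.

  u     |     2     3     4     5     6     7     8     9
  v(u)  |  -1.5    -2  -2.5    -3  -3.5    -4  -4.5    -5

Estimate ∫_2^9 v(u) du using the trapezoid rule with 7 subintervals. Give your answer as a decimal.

Δu = 1.
T_7 = (1/2)·[(-1.5) + 2·(-2) + 2·(-2.5) + 2·(-3) + 2·(-3.5) + 2·(-4) + 2·(-4.5) + (-5)] = -22.75.

-22.75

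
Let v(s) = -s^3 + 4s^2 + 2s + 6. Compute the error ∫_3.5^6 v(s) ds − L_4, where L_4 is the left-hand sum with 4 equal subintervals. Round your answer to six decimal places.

-21.183268

Exact integral: ∫_3.5^6 v(s) ds ≈ -16.90104167.
L_4 ≈ 4.28222656.
Error ≈ -16.90104167 − 4.28222656 ≈ -21.183268.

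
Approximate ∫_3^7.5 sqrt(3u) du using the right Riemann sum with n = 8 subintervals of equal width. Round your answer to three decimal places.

Δu = (7.5 − 3)/8 = 0.5625.
Right endpoints: 3.5625, 4.125, 4.6875, 5.25, 5.8125, 6.375, 6.9375, 7.5.
f(3.5625) ≈ 3.269, f(4.125) ≈ 3.518, f(4.6875) ≈ 3.750, f(5.25) ≈ 3.969, f(5.8125) ≈ 4.176, f(6.375) ≈ 4.373, f(6.9375) ≈ 4.562, f(7.5) ≈ 4.743.
Sum = Δu · [f(3.5625) + f(4.125) + f(4.6875) + ...].
Sum ≈ 18.203.

18.203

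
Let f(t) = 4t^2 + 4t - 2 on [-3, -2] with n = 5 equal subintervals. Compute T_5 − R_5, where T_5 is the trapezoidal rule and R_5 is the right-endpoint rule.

1.6

T_5 = 13.36.
R_5 = 11.76.
T_5 − R_5 = 1.6.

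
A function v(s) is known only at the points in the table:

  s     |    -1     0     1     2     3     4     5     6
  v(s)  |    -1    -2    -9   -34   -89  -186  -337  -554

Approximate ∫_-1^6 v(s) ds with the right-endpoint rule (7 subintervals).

-1211

Δs = 1.
Sum = 1·[(-2) + (-9) + (-34) + (-89) + (-186) + (-337) + (-554)] = -1211.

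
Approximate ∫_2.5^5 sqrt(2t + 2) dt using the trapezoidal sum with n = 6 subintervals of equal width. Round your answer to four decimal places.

7.6817

Δt = (5 − 2.5)/6 = 5/12.
f(2.5) ≈ 2.6458, f(35/12) ≈ 2.7988, f(10/3) ≈ 2.9439, f(3.75) ≈ 3.0822, f(25/6) ≈ 3.2146, f(55/12) ≈ 3.3417, f(5) ≈ 3.4641.
T_6 = (Δt/2)·[f(t_0) + 2f(t_1) + ... + 2f(t_{5}) + f(t_6)].
Sum ≈ 7.6817.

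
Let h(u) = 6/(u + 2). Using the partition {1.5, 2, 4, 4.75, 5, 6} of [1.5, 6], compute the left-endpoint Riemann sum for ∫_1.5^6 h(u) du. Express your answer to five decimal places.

5.68651

Subinterval widths: 0.5, 2, 0.75, 0.25, 1.
Left endpoints: 1.5, 2, 4, 4.75, 5.
h(1.5) = 12/7, h(2) = 1.5, h(4) = 1, h(4.75) = 8/9, h(5) = 6/7.
Sum = Σ Δu_i · h(u_i).
Sum ≈ 5.68651.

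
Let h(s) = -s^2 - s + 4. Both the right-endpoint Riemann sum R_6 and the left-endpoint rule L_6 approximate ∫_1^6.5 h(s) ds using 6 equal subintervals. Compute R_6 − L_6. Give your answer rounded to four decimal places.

-42.8542

R_6 ≈ -112.030671.
L_6 ≈ -69.176505.
R_6 − L_6 ≈ -42.8542.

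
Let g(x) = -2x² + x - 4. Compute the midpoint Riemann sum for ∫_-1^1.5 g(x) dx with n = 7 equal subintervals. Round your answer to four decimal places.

-12.2385

Δx = (1.5 − (-1))/7 = 5/14.
Midpoints: -23/28, -13/28, -3/28, 0.25, 17/28, 27/28, 37/28.
g(-23/28) = -2419/392, g(-13/28) = -1919/392, g(-3/28) = -1619/392, g(0.25) = -3.875, g(17/28) = -1619/392, g(27/28) = -1919/392, g(37/28) = -2419/392.
Sum = Δx · [g(-23/28) + g(-13/28) + g(-3/28) + ...].
Sum ≈ -12.2385.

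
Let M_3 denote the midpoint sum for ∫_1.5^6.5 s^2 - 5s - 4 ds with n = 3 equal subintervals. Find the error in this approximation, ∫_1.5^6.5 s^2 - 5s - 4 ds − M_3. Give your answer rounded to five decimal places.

Exact integral: ∫_1.5^6.5 f(s) ds ≈ -29.5833333.
M_3 ≈ -30.7407407.
Error ≈ -29.5833333 − (-30.7407407) ≈ 1.15741.

1.15741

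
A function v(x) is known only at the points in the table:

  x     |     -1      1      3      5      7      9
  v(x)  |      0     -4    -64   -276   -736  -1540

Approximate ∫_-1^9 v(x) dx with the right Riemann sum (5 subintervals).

-5240

Δx = 2.
Sum = 2·[(-4) + (-64) + (-276) + (-736) + (-1540)] = -5240.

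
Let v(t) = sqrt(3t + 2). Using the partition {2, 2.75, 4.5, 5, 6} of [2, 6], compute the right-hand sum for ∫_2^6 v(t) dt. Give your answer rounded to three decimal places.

15.825

Subinterval widths: 0.75, 1.75, 0.5, 1.
Right endpoints: 2.75, 4.5, 5, 6.
v(2.75) ≈ 3.202, v(4.5) ≈ 3.937, v(5) ≈ 4.123, v(6) ≈ 4.472.
Sum = Σ Δt_i · v(t_i).
Sum ≈ 15.825.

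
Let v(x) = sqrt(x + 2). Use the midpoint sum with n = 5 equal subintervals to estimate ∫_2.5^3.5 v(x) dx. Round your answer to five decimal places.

Δx = (3.5 − 2.5)/5 = 0.2.
Midpoints: 2.6, 2.8, 3, 3.2, 3.4.
v(2.6) ≈ 2.14476, v(2.8) ≈ 2.19089, v(3) ≈ 2.23607, v(3.2) ≈ 2.28035, v(3.4) ≈ 2.32379.
Sum = Δx · [v(2.6) + v(2.8) + v(3) + v(3.2) + v(3.4)].
Sum ≈ 2.23517.

2.23517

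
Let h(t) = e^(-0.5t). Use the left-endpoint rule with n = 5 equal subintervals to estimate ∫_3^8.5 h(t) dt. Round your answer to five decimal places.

Δt = (8.5 − 3)/5 = 1.1.
Left endpoints: 3, 4.1, 5.2, 6.3, 7.4.
h(3) ≈ 0.22313, h(4.1) ≈ 0.12873, h(5.2) ≈ 0.07427, h(6.3) ≈ 0.04285, h(7.4) ≈ 0.02472.
Sum = Δt · [h(3) + h(4.1) + h(5.2) + h(6.3) + h(7.4)].
Sum ≈ 0.54309.

0.54309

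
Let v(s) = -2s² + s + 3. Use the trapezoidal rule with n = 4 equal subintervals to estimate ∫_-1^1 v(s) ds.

Δs = (1 − (-1))/4 = 0.5.
v(-1) = 0, v(-0.5) = 2, v(0) = 3, v(0.5) = 3, v(1) = 2.
T_4 = (Δs/2)·[v(s_0) + 2v(s_1) + 2v(s_2) + 2v(s_3) + v(s_4)].
Sum = 4.5.

4.5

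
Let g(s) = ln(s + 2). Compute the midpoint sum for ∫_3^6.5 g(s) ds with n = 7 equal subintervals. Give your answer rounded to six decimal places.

6.644230

Δs = (6.5 − 3)/7 = 0.5.
Midpoints: 3.25, 3.75, 4.25, 4.75, 5.25, 5.75, 6.25.
g(3.25) ≈ 1.658228, g(3.75) ≈ 1.749200, g(4.25) ≈ 1.832581, g(4.75) ≈ 1.909543, g(5.25) ≈ 1.981001, g(5.75) ≈ 2.047693, g(6.25) ≈ 2.110213.
Sum = Δs · [g(3.25) + g(3.75) + g(4.25) + ...].
Sum ≈ 6.644230.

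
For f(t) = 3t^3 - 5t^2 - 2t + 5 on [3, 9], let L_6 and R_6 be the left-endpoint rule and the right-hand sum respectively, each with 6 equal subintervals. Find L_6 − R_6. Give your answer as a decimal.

L_6 = 2830.
R_6 = 4564.
L_6 − R_6 = -1734.

-1734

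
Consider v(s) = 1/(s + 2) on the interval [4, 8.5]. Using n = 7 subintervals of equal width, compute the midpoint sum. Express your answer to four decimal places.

0.5593

Δs = (8.5 − 4)/7 = 9/14.
Midpoints: 121/28, 139/28, 157/28, 6.25, 193/28, 211/28, 229/28.
v(121/28) = 28/177, v(139/28) = 28/195, v(157/28) = 28/213, v(6.25) = 4/33, v(193/28) = 28/249, v(211/28) = 28/267, v(229/28) = 28/285.
Sum = Δs · [v(121/28) + v(139/28) + v(157/28) + ...].
Sum ≈ 0.5593.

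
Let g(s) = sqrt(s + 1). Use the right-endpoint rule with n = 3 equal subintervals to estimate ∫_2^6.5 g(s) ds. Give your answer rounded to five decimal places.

10.96413

Δs = (6.5 − 2)/3 = 1.5.
Right endpoints: 3.5, 5, 6.5.
g(3.5) ≈ 2.12132, g(5) ≈ 2.44949, g(6.5) ≈ 2.73861.
Sum = Δs · [g(3.5) + g(5) + g(6.5)].
Sum ≈ 10.96413.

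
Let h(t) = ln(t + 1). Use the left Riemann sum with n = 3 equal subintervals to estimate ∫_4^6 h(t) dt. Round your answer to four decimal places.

3.4599

Δt = (6 − 4)/3 = 2/3.
Left endpoints: 4, 14/3, 16/3.
h(4) ≈ 1.6094, h(14/3) ≈ 1.7346, h(16/3) ≈ 1.8458.
Sum = Δt · [h(4) + h(14/3) + h(16/3)].
Sum ≈ 3.4599.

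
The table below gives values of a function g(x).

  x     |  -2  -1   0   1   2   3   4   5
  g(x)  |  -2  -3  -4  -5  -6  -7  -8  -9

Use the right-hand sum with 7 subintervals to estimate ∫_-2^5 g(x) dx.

-42

Δx = 1.
Sum = 1·[(-3) + (-4) + (-5) + (-6) + (-7) + (-8) + (-9)] = -42.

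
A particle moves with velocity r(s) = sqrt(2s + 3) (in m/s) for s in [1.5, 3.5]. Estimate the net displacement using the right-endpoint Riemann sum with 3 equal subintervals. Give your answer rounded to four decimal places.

5.8761

Δs = (3.5 − 1.5)/3 = 2/3.
Right endpoints: 13/6, 17/6, 3.5.
r(13/6) ≈ 2.7080, r(17/6) ≈ 2.9439, r(3.5) ≈ 3.1623.
Sum = Δs · [r(13/6) + r(17/6) + r(3.5)].
Sum ≈ 5.8761.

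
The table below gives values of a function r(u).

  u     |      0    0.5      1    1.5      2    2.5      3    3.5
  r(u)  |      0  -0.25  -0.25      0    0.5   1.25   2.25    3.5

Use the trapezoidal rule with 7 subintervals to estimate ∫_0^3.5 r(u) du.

Δu = 0.5.
T_7 = (0.5/2)·[0 + 2·(-0.25) + 2·(-0.25) + 2·0 + 2·0.5 + 2·1.25 + 2·2.25 + 3.5] = 2.625.

2.625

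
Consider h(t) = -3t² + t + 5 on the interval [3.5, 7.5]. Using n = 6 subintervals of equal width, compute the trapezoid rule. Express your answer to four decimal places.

Δt = (7.5 − 3.5)/6 = 2/3.
h(3.5) = -28.25, h(25/6) = -515/12, h(29/6) = -60.25, h(5.5) = -80.25, h(37/6) = -1235/12, h(41/6) = -128.25, h(7.5) = -156.25.
T_6 = (Δt/2)·[h(t_0) + 2h(t_1) + ... + 2h(t_{5}) + h(t_6)].
Sum ≈ -337.8889.

-337.8889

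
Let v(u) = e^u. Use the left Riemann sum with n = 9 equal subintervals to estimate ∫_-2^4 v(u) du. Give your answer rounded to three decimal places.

38.311

Δu = (4 − (-2))/9 = 2/3.
Left endpoints: -2, -4/3, -2/3, 0, 2/3, 4/3, 2, 8/3, 10/3.
v(-2) ≈ 0.135, v(-4/3) ≈ 0.264, v(-2/3) ≈ 0.513, v(0) ≈ 1.000, v(2/3) ≈ 1.948, v(4/3) ≈ 3.794, v(2) ≈ 7.389, v(8/3) ≈ 14.392, v(10/3) ≈ 28.032.
Sum = Δu · [v(-2) + v(-4/3) + v(-2/3) + ...].
Sum ≈ 38.311.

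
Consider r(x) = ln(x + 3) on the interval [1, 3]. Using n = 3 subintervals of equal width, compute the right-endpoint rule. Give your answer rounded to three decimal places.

Δx = (3 − 1)/3 = 2/3.
Right endpoints: 5/3, 7/3, 3.
r(5/3) ≈ 1.540, r(7/3) ≈ 1.674, r(3) ≈ 1.792.
Sum = Δx · [r(5/3) + r(7/3) + r(3)].
Sum ≈ 3.337.

3.337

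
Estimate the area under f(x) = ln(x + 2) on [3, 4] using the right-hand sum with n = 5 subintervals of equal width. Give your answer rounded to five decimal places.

Δx = (4 − 3)/5 = 0.2.
Right endpoints: 3.2, 3.4, 3.6, 3.8, 4.
f(3.2) ≈ 1.64866, f(3.4) ≈ 1.68640, f(3.6) ≈ 1.72277, f(3.8) ≈ 1.75786, f(4) ≈ 1.79176.
Sum = Δx · [f(3.2) + f(3.4) + f(3.6) + f(3.8) + f(4)].
Sum ≈ 1.72149.

1.72149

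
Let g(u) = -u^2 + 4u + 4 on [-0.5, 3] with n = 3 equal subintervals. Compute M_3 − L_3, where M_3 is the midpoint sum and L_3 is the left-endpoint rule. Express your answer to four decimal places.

4.2535

M_3 ≈ 22.855324.
L_3 ≈ 18.601852.
M_3 − L_3 ≈ 4.2535.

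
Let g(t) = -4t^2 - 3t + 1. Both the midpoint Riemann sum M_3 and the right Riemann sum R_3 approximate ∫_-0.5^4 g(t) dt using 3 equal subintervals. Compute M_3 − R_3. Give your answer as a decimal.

67.5

M_3 = -101.25.
R_3 = -168.75.
M_3 − R_3 = 67.5.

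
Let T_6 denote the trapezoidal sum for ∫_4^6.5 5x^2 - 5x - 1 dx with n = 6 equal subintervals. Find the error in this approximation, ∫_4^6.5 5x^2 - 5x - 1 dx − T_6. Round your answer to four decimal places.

Exact integral: ∫_4^6.5 f(x) dx ≈ 282.916667.
T_6 ≈ 283.278356.
Error ≈ 282.916667 − 283.278356 ≈ -0.3617.

-0.3617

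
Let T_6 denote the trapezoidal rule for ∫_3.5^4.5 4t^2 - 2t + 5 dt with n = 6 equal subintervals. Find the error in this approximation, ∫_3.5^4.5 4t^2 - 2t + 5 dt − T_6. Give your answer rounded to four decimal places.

-0.0185

Exact integral: ∫_3.5^4.5 f(t) dt ≈ 61.333333.
T_6 ≈ 61.351852.
Error ≈ 61.333333 − 61.351852 ≈ -0.0185.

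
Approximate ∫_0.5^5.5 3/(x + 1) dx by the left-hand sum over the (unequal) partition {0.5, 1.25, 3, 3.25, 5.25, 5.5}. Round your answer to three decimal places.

Subinterval widths: 0.75, 1.75, 0.25, 2, 0.25.
Left endpoints: 0.5, 1.25, 3, 3.25, 5.25.
f(0.5) = 2, f(1.25) = 4/3, f(3) = 0.75, f(3.25) = 12/17, f(5.25) = 0.48.
Sum = Σ Δx_i · f(x_i).
Sum ≈ 5.553.

5.553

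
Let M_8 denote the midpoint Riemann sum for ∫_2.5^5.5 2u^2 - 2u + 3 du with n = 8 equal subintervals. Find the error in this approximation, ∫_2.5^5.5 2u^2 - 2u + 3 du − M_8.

0.0703125

Exact integral: ∫_2.5^5.5 f(u) du = 85.5.
M_8 = 85.4296875.
Error = 85.5 − 85.4296875 = 0.0703125.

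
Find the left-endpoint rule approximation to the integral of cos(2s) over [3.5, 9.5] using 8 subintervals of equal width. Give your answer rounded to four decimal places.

-0.2922

Δs = (9.5 − 3.5)/8 = 0.75.
Left endpoints: 3.5, 4.25, 5, 5.75, 6.5, 7.25, 8, 8.75.
f(3.5) ≈ 0.7539, f(4.25) ≈ -0.6020, f(5) ≈ -0.8391, f(5.75) ≈ 0.4833, f(6.5) ≈ 0.9074, f(7.25) ≈ -0.3549, f(8) ≈ -0.9577, f(8.75) ≈ 0.2194.
Sum = Δs · [f(3.5) + f(4.25) + f(5) + ...].
Sum ≈ -0.2922.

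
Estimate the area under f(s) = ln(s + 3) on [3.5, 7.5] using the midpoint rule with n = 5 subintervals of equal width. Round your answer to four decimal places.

8.5243

Δs = (7.5 − 3.5)/5 = 0.8.
Midpoints: 3.9, 4.7, 5.5, 6.3, 7.1.
f(3.9) ≈ 1.9315, f(4.7) ≈ 2.0412, f(5.5) ≈ 2.1401, f(6.3) ≈ 2.2300, f(7.1) ≈ 2.3125.
Sum = Δs · [f(3.9) + f(4.7) + f(5.5) + f(6.3) + f(7.1)].
Sum ≈ 8.5243.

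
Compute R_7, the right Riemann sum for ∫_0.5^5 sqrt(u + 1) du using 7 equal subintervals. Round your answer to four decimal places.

Δu = (5 − 0.5)/7 = 9/14.
Right endpoints: 8/7, 25/14, 17/7, 43/14, 26/7, 61/14, 5.
f(8/7) ≈ 1.4639, f(25/14) ≈ 1.6690, f(17/7) ≈ 1.8516, f(43/14) ≈ 2.0178, f(26/7) ≈ 2.1712, f(61/14) ≈ 2.3146, f(5) ≈ 2.4495.
Sum = Δu · [f(8/7) + f(25/14) + f(17/7) + ...].
Sum ≈ 8.9599.

8.9599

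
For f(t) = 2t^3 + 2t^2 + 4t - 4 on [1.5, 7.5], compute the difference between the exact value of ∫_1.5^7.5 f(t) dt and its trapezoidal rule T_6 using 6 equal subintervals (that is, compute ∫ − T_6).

Exact integral: ∫_1.5^7.5 f(t) dt = 1942.5.
T_6 = 1971.5.
Error = 1942.5 − 1971.5 = -29.

-29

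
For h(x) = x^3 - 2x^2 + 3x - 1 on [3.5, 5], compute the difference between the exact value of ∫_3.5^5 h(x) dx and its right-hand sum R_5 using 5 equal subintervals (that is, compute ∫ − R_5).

-9.410625

Exact integral: ∫_3.5^5 h(x) dx = 81.609375.
R_5 = 91.02.
Error = 81.609375 − 91.02 = -9.410625.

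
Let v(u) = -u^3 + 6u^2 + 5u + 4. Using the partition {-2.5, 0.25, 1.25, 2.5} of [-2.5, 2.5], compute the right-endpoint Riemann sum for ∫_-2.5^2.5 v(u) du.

Subinterval widths: 2.75, 1, 1.25.
Right endpoints: 0.25, 1.25, 2.5.
v(0.25) = 5.609375, v(1.25) = 17.671875, v(2.5) = 38.375.
Sum = Σ Δu_i · v(u_i).
Sum = 81.06640625.

81.06640625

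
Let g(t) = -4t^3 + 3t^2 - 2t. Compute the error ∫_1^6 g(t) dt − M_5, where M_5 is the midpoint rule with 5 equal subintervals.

Exact integral: ∫_1^6 g(t) dt = -1115.
M_5 = -1098.75.
Error = -1115 − (-1098.75) = -16.25.

-16.25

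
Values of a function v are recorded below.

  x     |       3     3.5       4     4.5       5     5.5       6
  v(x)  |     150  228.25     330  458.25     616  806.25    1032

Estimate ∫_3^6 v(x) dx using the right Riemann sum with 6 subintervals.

1735.375

Δx = 0.5.
Sum = 0.5·[228.25 + 330 + 458.25 + 616 + 806.25 + 1032] = 1735.375.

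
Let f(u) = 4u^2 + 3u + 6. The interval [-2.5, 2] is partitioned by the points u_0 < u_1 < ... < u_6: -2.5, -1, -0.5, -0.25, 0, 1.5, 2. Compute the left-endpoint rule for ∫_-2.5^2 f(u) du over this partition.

60.25

Subinterval widths: 1.5, 0.5, 0.25, 0.25, 1.5, 0.5.
Left endpoints: -2.5, -1, -0.5, -0.25, 0, 1.5.
f(-2.5) = 23.5, f(-1) = 7, f(-0.5) = 5.5, f(-0.25) = 5.5, f(0) = 6, f(1.5) = 19.5.
Sum = Σ Δu_i · f(u_i).
Sum = 60.25.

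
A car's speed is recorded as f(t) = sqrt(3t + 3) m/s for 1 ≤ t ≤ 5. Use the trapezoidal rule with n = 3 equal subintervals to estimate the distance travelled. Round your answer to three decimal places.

Δt = (5 − 1)/3 = 4/3.
f(1) ≈ 2.449, f(7/3) ≈ 3.162, f(11/3) ≈ 3.742, f(5) ≈ 4.243.
T_3 = (Δt/2)·[f(t_0) + 2f(t_1) + 2f(t_2) + f(t_3)].
Sum ≈ 13.667.

13.667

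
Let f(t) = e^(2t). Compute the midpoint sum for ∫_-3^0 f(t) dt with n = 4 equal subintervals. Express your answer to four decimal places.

0.4549

Δt = (0 − (-3))/4 = 0.75.
Midpoints: -2.625, -1.875, -1.125, -0.375.
f(-2.625) ≈ 0.0052, f(-1.875) ≈ 0.0235, f(-1.125) ≈ 0.1054, f(-0.375) ≈ 0.4724.
Sum = Δt · [f(-2.625) + f(-1.875) + f(-1.125) + f(-0.375)].
Sum ≈ 0.4549.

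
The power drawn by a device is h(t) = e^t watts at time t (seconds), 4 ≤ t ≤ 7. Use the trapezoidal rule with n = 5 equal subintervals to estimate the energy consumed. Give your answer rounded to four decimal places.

Δt = (7 − 4)/5 = 0.6.
h(4) ≈ 54.5982, h(4.6) ≈ 99.4843, h(5.2) ≈ 181.2722, h(5.8) ≈ 330.2996, h(6.4) ≈ 601.8450, h(7) ≈ 1096.6332.
T_5 = (Δt/2)·[h(t_0) + 2h(t_1) + ... + 2h(t_{4}) + h(t_5)].
Sum ≈ 1073.1101.

1073.1101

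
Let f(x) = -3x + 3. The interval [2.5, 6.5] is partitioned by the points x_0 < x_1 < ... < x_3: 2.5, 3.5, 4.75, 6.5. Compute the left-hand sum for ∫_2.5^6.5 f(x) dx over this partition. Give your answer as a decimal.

Subinterval widths: 1, 1.25, 1.75.
Left endpoints: 2.5, 3.5, 4.75.
f(2.5) = -4.5, f(3.5) = -7.5, f(4.75) = -11.25.
Sum = Σ Δx_i · f(x_i).
Sum = -33.5625.

-33.5625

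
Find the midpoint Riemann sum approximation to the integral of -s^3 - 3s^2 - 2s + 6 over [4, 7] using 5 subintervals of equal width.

-828.495

Δs = (7 − 4)/5 = 0.6.
Midpoints: 4.3, 4.9, 5.5, 6.1, 6.7.
f(4.3) = -137.577, f(4.9) = -193.479, f(5.5) = -262.125, f(6.1) = -344.811, f(6.7) = -442.833.
Sum = Δs · [f(4.3) + f(4.9) + f(5.5) + f(6.1) + f(6.7)].
Sum = -828.495.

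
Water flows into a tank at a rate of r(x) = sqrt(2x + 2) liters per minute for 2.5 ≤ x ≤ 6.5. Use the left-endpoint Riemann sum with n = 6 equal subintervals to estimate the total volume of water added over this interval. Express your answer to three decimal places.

Δx = (6.5 − 2.5)/6 = 2/3.
Left endpoints: 2.5, 19/6, 23/6, 4.5, 31/6, 35/6.
r(2.5) ≈ 2.646, r(19/6) ≈ 2.887, r(23/6) ≈ 3.109, r(4.5) ≈ 3.317, r(31/6) ≈ 3.512, r(35/6) ≈ 3.697.
Sum = Δx · [r(2.5) + r(19/6) + r(23/6) + ...].
Sum ≈ 12.778.

12.778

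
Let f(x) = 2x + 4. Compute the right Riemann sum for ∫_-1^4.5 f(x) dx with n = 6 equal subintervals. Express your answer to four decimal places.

46.2917

Δx = (4.5 − (-1))/6 = 11/12.
Right endpoints: -1/12, 5/6, 1.75, 8/3, 43/12, 4.5.
f(-1/12) = 23/6, f(5/6) = 17/3, f(1.75) = 7.5, f(8/3) = 28/3, f(43/12) = 67/6, f(4.5) = 13.
Sum = Δx · [f(-1/12) + f(5/6) + f(1.75) + ...].
Sum ≈ 46.2917.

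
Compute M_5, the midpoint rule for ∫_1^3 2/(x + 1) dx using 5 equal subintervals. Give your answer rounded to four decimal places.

Δx = (3 − 1)/5 = 0.4.
Midpoints: 1.2, 1.6, 2, 2.4, 2.8.
f(1.2) = 10/11, f(1.6) = 10/13, f(2) = 2/3, f(2.4) = 10/17, f(2.8) = 10/19.
Sum = Δx · [f(1.2) + f(1.6) + f(2) + f(2.4) + f(2.8)].
Sum ≈ 1.3838.

1.3838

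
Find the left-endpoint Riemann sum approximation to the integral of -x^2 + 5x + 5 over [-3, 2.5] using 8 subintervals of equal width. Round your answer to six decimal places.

Δx = (2.5 − (-3))/8 = 0.6875.
Left endpoints: -3, -2.3125, -1.625, -0.9375, -0.25, 0.4375, 1.125, 1.8125.
f(-3) = -19, f(-2.3125) = -11.91015625, f(-1.625) = -5.765625, f(-0.9375) = -0.56640625, f(-0.25) = 3.6875, f(0.4375) = 6.99609375, f(1.125) = 9.359375, f(1.8125) = 10.77734375.
Sum = Δx · [f(-3) + f(-2.3125) + f(-1.625) + ...].
Sum ≈ -4.415039.

-4.415039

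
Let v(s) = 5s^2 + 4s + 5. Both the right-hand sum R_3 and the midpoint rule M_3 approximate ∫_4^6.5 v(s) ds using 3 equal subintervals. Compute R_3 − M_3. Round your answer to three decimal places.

61.024

R_3 ≈ 476.34259.
M_3 ≈ 415.31829.
R_3 − M_3 ≈ 61.024.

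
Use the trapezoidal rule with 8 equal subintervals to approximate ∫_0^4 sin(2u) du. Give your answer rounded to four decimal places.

0.5242

Δu = (4 − 0)/8 = 0.5.
f(0) ≈ 0.0000, f(0.5) ≈ 0.8415, f(1) ≈ 0.9093, f(1.5) ≈ 0.1411, f(2) ≈ -0.7568, f(2.5) ≈ -0.9589, f(3) ≈ -0.2794, f(3.5) ≈ 0.6570, f(4) ≈ 0.9894.
T_8 = (Δu/2)·[f(u_0) + 2f(u_1) + ... + 2f(u_{7}) + f(u_8)].
Sum ≈ 0.5242.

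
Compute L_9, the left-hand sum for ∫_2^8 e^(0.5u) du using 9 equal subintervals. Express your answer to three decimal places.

87.425

Δu = (8 − 2)/9 = 2/3.
Left endpoints: 2, 8/3, 10/3, 4, 14/3, 16/3, 6, 20/3, 22/3.
f(2) ≈ 2.718, f(8/3) ≈ 3.794, f(10/3) ≈ 5.294, f(4) ≈ 7.389, f(14/3) ≈ 10.312, f(16/3) ≈ 14.392, f(6) ≈ 20.086, f(20/3) ≈ 28.032, f(22/3) ≈ 39.121.
Sum = Δu · [f(2) + f(8/3) + f(10/3) + ...].
Sum ≈ 87.425.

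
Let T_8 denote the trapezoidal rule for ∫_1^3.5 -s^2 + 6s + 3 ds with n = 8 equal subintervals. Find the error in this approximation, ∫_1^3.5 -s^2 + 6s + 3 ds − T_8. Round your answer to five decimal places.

0.04069

Exact integral: ∫_1^3.5 f(s) ds ≈ 27.2916667.
T_8 ≈ 27.2509766.
Error ≈ 27.2916667 − 27.2509766 ≈ 0.04069.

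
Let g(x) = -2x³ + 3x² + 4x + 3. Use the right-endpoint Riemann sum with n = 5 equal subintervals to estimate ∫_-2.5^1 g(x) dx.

Δx = (1 − (-2.5))/5 = 0.7.
Right endpoints: -1.8, -1.1, -0.4, 0.3, 1.
g(-1.8) = 17.184, g(-1.1) = 4.892, g(-0.4) = 2.008, g(0.3) = 4.416, g(1) = 8.
Sum = Δx · [g(-1.8) + g(-1.1) + g(-0.4) + g(0.3) + g(1)].
Sum = 25.55.

25.55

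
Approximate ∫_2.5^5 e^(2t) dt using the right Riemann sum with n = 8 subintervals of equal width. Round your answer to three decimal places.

14711.263

Δt = (5 − 2.5)/8 = 0.3125.
Right endpoints: 2.8125, 3.125, 3.4375, 3.75, 4.0625, 4.375, 4.6875, 5.
f(2.8125) ≈ 277.272, f(3.125) ≈ 518.013, f(3.4375) ≈ 967.775, f(3.75) ≈ 1808.042, f(4.0625) ≈ 3377.868, f(4.375) ≈ 6310.688, f(4.6875) ≈ 11789.918, f(5) ≈ 22026.466.
Sum = Δt · [f(2.8125) + f(3.125) + f(3.4375) + ...].
Sum ≈ 14711.263.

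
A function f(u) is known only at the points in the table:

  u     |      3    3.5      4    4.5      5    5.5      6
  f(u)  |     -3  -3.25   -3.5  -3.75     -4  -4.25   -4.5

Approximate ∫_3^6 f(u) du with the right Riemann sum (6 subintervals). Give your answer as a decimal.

-11.625

Δu = 0.5.
Sum = 0.5·[(-3.25) + (-3.5) + (-3.75) + (-4) + (-4.25) + (-4.5)] = -11.625.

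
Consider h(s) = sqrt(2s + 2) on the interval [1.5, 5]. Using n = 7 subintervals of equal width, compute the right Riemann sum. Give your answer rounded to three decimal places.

10.433

Δs = (5 − 1.5)/7 = 0.5.
Right endpoints: 2, 2.5, 3, 3.5, 4, 4.5, 5.
h(2) ≈ 2.449, h(2.5) ≈ 2.646, h(3) ≈ 2.828, h(3.5) ≈ 3.000, h(4) ≈ 3.162, h(4.5) ≈ 3.317, h(5) ≈ 3.464.
Sum = Δs · [h(2) + h(2.5) + h(3) + ...].
Sum ≈ 10.433.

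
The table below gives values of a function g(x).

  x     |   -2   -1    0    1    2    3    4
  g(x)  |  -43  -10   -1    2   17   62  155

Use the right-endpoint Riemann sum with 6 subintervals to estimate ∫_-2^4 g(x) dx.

225

Δx = 1.
Sum = 1·[(-10) + (-1) + 2 + 17 + 62 + 155] = 225.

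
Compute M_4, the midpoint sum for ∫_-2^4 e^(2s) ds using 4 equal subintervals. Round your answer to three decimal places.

1049.982

Δs = (4 − (-2))/4 = 1.5.
Midpoints: -1.25, 0.25, 1.75, 3.25.
f(-1.25) ≈ 0.082, f(0.25) ≈ 1.649, f(1.75) ≈ 33.115, f(3.25) ≈ 665.142.
Sum = Δs · [f(-1.25) + f(0.25) + f(1.75) + f(3.25)].
Sum ≈ 1049.982.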